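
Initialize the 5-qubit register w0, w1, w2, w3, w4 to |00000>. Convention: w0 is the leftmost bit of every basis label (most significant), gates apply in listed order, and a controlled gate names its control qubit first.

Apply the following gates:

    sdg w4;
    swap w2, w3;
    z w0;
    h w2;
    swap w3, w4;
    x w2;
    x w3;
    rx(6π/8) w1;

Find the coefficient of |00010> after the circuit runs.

The amplitude on |00010> is sqrt(4 - 2*sqrt(2))/4.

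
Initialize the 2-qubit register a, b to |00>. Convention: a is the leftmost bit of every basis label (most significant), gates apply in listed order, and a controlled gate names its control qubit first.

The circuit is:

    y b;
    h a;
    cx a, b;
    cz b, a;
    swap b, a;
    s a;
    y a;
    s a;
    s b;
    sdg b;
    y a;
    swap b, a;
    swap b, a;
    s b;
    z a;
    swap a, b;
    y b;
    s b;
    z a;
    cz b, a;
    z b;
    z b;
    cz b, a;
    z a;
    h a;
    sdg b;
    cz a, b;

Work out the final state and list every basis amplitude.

The final amplitudes are -I/2 on |00>, 1/2 on |01>, -I/2 on |10>, 1/2 on |11>. Key observation: the block from step 19 through step 24 cancels to the identity and can be dropped.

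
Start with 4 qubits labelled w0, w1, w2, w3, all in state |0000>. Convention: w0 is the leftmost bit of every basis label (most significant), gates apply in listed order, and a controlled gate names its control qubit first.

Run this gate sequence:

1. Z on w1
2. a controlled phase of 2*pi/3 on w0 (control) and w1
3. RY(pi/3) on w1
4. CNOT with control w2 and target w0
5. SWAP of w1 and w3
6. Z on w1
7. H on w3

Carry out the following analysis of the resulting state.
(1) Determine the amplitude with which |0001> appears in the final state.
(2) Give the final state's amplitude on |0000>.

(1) The amplitude on |0001> is -sqrt(2)/4 + sqrt(6)/4.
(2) The final state's coefficient on |0000> equals sqrt(2)/4 + sqrt(6)/4.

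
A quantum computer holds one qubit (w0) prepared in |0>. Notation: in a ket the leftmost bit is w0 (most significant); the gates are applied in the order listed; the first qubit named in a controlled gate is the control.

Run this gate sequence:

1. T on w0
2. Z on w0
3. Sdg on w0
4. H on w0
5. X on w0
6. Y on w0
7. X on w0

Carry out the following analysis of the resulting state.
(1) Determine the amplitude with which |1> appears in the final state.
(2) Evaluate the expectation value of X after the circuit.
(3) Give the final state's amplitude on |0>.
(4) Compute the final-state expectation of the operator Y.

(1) |1> carries amplitude -sqrt(2)*I/2 in the final state.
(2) The observable X averages to -1.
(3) The final state's coefficient on |0> equals sqrt(2)*I/2.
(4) The observable Y averages to 0.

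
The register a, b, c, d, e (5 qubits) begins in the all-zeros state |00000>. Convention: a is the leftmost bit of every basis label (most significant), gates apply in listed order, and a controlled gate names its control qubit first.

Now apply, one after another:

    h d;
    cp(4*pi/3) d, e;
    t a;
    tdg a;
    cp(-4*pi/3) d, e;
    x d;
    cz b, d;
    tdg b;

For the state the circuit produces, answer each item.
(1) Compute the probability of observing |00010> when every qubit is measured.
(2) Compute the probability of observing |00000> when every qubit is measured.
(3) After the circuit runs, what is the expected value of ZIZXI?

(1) The probability of measuring |00010> is 1/2. Key observation: gates 2-5 undo each other exactly, leaving only the rest of the circuit to track.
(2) Outcome |00000> occurs with probability 1/2.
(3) The expectation value of ZIZXI is 1.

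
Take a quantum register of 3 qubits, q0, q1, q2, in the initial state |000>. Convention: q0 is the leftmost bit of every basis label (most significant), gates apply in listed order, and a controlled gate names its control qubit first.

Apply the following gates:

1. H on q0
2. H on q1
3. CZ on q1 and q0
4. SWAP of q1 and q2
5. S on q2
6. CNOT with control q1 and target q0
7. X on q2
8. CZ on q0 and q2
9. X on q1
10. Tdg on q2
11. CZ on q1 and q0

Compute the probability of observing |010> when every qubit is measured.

Outcome |010> occurs with probability 1/4.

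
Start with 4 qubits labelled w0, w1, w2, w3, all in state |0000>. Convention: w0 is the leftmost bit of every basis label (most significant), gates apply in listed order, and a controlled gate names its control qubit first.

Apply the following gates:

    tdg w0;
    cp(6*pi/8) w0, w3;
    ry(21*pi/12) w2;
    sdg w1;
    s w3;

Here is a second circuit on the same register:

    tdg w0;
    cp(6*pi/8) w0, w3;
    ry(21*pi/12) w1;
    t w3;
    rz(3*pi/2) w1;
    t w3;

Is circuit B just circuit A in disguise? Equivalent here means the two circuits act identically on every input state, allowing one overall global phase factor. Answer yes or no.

No: there is an input state on which the two circuits produce genuinely different outputs (not merely differing by a phase).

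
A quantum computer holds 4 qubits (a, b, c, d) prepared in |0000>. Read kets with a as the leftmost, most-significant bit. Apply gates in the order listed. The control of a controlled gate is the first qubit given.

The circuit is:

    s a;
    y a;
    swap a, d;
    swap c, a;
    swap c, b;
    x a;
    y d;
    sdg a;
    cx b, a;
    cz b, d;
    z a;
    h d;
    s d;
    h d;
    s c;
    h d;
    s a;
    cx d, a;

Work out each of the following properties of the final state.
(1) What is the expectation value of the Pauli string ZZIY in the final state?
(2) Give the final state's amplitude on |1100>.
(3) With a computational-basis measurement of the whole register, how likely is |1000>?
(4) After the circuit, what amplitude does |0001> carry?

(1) The observable ZZIY averages to 0.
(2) |1100> carries amplitude 0 in the final state.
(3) Outcome |1000> occurs with probability 1/2.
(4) The final state's coefficient on |0001> equals -sqrt(2)*I/2.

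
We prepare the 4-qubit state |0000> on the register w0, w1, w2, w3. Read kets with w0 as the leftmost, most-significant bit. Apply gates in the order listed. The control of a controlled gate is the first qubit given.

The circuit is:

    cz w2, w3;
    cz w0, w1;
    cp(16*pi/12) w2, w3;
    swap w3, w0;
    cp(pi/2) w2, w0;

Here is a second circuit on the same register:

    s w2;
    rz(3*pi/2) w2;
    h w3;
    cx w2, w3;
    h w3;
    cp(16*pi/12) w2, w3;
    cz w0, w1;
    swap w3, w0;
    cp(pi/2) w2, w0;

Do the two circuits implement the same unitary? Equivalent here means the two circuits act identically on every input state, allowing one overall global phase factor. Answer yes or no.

Yes — the two circuits implement the same unitary up to a global phase.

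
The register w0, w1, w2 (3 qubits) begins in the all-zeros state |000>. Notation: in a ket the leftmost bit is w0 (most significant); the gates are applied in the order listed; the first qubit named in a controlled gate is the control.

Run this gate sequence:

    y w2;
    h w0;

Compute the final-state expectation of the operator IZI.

In the final state, IZI has expectation 1.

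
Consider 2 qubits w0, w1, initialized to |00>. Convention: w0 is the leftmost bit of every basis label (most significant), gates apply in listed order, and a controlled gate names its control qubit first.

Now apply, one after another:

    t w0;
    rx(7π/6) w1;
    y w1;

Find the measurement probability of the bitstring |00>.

A full measurement returns |00> with probability sqrt(3)/4 + 1/2.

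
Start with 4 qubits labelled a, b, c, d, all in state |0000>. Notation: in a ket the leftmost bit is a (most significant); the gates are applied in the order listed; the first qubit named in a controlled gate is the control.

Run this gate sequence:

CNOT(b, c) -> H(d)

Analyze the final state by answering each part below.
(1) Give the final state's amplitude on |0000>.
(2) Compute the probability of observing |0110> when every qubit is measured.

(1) The amplitude on |0000> is sqrt(2)/2.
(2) Outcome |0110> occurs with probability 0.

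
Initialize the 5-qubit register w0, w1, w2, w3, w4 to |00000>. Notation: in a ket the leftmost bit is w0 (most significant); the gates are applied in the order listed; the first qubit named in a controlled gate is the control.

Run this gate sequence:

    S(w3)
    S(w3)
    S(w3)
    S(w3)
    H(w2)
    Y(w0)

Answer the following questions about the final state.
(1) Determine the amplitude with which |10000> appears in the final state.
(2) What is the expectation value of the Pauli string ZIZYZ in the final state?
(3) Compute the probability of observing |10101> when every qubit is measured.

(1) The amplitude on |10000> is sqrt(2)*I/2. Key observation: the block from step 1 through step 4 cancels to the identity and can be dropped.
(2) In the final state, ZIZYZ has expectation 0.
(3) A full measurement returns |10101> with probability 0.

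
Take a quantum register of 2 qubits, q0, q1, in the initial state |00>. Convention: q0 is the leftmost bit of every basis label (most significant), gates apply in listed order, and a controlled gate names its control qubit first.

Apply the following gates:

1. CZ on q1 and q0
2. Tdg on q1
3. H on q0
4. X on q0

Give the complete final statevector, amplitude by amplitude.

The final amplitudes are sqrt(2)/2 on |00>, 0 on |01>, sqrt(2)/2 on |10>, 0 on |11>.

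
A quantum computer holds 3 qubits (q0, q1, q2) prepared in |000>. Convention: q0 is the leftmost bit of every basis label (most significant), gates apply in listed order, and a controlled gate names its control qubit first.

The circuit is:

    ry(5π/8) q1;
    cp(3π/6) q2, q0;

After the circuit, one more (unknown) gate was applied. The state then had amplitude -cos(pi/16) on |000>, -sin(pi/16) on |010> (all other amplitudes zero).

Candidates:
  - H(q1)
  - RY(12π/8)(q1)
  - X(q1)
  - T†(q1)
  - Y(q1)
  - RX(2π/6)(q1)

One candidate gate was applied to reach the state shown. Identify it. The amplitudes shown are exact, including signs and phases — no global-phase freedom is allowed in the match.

The applied gate was RY(12π/8)(q1).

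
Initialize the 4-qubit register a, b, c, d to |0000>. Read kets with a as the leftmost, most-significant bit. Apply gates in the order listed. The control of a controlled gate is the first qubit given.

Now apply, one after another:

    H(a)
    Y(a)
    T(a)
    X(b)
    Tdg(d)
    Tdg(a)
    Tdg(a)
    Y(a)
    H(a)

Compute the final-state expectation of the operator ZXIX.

The observable ZXIX averages to 0.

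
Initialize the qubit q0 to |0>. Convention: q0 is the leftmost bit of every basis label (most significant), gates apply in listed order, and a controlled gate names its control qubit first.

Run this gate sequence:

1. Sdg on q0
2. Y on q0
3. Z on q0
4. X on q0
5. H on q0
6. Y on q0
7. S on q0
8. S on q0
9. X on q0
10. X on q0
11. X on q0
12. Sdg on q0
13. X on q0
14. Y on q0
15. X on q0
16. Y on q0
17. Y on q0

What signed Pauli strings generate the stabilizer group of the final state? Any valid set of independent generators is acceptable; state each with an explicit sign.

The stabilizer group can be generated by -Y, among other valid generating sets.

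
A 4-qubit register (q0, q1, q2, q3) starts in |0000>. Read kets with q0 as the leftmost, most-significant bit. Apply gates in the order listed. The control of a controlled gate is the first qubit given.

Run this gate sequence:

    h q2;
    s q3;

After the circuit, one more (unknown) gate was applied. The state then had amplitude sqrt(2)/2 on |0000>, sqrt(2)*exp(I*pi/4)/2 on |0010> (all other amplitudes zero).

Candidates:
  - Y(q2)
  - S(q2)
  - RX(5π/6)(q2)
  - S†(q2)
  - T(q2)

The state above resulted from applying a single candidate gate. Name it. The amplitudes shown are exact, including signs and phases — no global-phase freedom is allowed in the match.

It was T(q2) that produced the state shown.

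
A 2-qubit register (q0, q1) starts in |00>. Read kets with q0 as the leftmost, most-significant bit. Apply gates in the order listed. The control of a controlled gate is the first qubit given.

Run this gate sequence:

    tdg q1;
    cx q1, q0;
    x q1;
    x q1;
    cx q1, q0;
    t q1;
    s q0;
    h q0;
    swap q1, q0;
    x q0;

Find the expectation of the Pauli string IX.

The observable IX averages to 1.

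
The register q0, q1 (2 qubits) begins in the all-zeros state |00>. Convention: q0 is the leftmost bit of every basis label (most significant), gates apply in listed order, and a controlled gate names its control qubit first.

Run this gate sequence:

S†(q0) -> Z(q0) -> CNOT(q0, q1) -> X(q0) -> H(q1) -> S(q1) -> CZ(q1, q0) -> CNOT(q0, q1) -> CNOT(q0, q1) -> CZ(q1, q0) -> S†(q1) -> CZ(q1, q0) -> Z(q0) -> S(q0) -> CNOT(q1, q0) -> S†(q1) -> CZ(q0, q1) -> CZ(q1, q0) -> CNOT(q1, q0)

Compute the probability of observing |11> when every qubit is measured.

A full measurement returns |11> with probability 1/2.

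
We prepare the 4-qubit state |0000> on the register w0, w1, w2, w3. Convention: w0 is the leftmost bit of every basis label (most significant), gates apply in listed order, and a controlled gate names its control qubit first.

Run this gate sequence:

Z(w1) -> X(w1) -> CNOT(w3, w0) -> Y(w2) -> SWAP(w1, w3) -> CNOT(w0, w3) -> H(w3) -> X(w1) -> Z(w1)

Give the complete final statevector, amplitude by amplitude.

The final amplitudes are -sqrt(2)*I/2 on |0110>, sqrt(2)*I/2 on |0111>, and 0 on every other basis state.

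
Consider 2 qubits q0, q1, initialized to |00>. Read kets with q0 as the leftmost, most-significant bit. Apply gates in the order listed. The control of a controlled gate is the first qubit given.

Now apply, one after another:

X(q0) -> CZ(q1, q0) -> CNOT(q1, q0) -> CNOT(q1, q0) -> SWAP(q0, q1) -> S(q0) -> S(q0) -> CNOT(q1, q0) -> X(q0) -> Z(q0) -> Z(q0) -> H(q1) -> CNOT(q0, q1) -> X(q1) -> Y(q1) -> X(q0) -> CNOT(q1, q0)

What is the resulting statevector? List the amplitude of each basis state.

The resulting statevector has amplitude 0 on |00>, -sqrt(2)*I/2 on |01>, -sqrt(2)*I/2 on |10>, 0 on |11>.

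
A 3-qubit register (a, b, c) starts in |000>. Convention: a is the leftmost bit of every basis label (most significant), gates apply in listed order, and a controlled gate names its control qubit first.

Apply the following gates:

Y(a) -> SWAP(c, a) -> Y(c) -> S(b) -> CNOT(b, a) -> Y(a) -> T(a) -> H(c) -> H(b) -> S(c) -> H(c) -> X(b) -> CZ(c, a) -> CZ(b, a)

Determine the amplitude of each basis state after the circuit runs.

The resulting statevector has amplitude 0 on |000>, 0 on |001>, 0 on |010>, 0 on |011>, -1/2 on |100>, sqrt(2)*(-1 - I)*exp(I*pi/4)/4 on |101>, 1/2 on |110>, sqrt(2)*(1 + I)*exp(I*pi/4)/4 on |111>.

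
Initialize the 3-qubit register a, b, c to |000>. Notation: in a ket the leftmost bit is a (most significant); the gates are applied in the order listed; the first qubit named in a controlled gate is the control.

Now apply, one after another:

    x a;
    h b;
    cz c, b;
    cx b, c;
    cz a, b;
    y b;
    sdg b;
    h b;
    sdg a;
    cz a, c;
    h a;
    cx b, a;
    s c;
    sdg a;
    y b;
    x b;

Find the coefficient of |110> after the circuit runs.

The final state's coefficient on |110> equals -sqrt(2)*I/4.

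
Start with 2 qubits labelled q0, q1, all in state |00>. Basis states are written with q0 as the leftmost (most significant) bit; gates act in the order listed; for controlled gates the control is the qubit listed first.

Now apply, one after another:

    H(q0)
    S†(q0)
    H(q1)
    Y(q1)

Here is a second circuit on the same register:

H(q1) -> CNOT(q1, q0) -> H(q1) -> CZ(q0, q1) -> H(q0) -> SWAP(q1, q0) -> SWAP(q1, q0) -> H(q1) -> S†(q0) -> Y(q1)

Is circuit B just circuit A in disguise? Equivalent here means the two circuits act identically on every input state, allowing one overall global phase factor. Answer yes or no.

No, they are not equivalent — no single phase factor reconciles the two unitaries.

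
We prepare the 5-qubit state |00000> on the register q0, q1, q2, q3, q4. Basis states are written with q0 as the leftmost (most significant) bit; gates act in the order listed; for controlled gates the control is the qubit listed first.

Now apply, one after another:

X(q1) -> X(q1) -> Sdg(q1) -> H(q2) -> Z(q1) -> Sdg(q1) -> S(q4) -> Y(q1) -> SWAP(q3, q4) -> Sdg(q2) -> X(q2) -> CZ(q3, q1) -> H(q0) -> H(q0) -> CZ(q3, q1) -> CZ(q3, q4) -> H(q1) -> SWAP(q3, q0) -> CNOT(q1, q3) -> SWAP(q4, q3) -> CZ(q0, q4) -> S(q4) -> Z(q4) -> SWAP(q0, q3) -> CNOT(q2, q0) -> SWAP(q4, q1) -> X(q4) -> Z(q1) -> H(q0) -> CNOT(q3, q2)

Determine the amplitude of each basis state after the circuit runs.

The resulting statevector has amplitude sqrt(2)/4 on |00001>, sqrt(2)*I/4 on |00101>, -sqrt(2)*I/4 on |01000>, sqrt(2)/4 on |01100>, sqrt(2)/4 on |10001>, -sqrt(2)*I/4 on |10101>, -sqrt(2)*I/4 on |11000>, -sqrt(2)/4 on |11100>, and 0 on every other basis state. Key observation: steps 12-15 multiply out to the identity, so the circuit reduces to the remaining gates.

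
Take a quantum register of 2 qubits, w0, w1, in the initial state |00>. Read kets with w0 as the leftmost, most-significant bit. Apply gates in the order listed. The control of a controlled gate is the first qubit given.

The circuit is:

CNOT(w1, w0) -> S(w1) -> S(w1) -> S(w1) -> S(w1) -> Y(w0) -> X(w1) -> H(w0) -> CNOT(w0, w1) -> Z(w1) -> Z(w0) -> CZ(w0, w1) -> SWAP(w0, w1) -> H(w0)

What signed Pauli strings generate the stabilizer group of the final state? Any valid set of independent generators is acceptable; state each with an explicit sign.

The stabilizer group can be generated by -XZ, -ZX, among other valid generating sets. Key observation: steps 2-5 multiply out to the identity, so the circuit reduces to the remaining gates.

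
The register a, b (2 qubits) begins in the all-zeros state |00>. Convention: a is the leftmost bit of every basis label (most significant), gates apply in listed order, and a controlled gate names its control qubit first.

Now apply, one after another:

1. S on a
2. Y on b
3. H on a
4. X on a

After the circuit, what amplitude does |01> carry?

|01> carries amplitude sqrt(2)*I/2 in the final state.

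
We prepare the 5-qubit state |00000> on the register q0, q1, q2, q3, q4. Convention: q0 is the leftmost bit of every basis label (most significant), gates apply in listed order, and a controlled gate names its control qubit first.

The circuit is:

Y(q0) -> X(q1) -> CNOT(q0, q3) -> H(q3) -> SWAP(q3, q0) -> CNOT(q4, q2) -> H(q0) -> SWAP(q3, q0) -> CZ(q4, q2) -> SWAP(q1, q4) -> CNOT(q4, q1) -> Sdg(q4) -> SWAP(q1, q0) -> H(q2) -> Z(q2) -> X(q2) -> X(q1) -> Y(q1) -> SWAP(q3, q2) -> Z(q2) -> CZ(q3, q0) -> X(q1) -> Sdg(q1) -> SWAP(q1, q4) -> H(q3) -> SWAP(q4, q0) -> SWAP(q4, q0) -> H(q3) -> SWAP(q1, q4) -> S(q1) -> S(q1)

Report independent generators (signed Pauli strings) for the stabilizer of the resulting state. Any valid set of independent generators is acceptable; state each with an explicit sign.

The stabilizer group can be generated by +IIIXI, -ZIIII, +IZIII, -IIZII, -IIIIZ, among other valid generating sets. Key observation: the block from step 23 through step 30 cancels to the identity and can be dropped.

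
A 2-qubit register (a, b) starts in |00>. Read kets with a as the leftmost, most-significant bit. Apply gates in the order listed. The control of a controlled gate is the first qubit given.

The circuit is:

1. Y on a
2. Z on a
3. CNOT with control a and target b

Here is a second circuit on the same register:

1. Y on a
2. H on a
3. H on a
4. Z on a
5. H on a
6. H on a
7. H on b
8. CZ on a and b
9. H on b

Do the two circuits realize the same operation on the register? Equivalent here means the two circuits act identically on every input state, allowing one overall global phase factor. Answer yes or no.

Yes: on every input state the two circuits agree up to one overall phase factor.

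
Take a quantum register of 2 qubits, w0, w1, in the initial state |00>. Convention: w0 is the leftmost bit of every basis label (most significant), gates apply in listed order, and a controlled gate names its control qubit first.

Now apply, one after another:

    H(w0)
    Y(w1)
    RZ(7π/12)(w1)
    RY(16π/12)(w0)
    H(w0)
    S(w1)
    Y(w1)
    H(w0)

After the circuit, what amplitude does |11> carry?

|11> carries amplitude 0 in the final state.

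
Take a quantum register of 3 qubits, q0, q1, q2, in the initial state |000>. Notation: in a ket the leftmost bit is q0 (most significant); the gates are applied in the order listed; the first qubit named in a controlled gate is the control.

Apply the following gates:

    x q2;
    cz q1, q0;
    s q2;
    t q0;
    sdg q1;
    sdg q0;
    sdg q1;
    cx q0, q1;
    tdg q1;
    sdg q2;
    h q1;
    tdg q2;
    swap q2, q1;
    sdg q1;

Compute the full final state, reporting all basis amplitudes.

After the circuit, the state carries amplitude -sqrt(2)*exp(I*pi/4)/2 on |010>, -sqrt(2)*exp(I*pi/4)/2 on |011>, and 0 on every other basis state.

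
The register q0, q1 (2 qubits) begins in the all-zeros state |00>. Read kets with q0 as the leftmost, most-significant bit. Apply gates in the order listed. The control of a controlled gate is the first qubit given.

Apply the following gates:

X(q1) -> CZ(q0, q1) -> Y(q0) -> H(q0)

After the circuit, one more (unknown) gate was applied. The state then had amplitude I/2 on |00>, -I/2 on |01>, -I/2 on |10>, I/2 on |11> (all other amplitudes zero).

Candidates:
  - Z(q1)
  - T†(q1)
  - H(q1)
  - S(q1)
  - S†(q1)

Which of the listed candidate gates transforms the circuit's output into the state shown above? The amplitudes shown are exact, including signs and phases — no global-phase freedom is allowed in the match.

It was H(q1) that produced the state shown.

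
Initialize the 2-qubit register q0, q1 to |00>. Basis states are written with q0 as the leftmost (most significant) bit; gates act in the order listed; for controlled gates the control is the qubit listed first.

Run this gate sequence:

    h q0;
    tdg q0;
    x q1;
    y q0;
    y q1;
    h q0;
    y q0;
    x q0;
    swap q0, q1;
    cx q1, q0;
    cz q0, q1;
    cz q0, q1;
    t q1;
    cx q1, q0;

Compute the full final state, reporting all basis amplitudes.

The final amplitudes are -exp(I*pi/4)/2 + I/2 on |00>, exp(3*I*pi/4)/2 + I/2 on |01>, 0 on |10>, 0 on |11>.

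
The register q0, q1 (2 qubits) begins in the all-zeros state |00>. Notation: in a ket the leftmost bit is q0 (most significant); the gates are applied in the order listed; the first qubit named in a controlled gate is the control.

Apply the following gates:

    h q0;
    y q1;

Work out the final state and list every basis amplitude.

The final amplitudes are 0 on |00>, sqrt(2)*I/2 on |01>, 0 on |10>, sqrt(2)*I/2 on |11>.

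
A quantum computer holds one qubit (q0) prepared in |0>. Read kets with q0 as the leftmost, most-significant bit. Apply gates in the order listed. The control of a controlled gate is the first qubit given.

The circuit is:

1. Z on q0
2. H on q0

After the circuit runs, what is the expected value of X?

The observable X averages to 1.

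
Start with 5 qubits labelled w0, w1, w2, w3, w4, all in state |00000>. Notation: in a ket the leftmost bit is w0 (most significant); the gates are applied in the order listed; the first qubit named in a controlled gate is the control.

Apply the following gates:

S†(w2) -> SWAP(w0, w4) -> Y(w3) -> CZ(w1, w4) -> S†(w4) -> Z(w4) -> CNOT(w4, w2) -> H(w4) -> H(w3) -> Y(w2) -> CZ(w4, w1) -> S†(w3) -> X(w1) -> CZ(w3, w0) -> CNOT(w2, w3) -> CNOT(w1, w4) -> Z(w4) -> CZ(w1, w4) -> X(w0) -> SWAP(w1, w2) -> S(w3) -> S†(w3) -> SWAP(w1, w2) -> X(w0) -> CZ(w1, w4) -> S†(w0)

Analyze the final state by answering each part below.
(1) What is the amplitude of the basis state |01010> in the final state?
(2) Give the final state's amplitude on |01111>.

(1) The amplitude on |01010> is 0.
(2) |01111> carries amplitude 1/2 in the final state.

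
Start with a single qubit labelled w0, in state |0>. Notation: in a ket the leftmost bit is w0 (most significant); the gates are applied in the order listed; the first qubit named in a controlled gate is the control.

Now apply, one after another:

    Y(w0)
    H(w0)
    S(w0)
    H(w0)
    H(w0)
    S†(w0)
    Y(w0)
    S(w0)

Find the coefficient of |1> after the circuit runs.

|1> carries amplitude -sqrt(2)*I/2 in the final state. Key observation: steps 3-6 multiply out to the identity, so the circuit reduces to the remaining gates.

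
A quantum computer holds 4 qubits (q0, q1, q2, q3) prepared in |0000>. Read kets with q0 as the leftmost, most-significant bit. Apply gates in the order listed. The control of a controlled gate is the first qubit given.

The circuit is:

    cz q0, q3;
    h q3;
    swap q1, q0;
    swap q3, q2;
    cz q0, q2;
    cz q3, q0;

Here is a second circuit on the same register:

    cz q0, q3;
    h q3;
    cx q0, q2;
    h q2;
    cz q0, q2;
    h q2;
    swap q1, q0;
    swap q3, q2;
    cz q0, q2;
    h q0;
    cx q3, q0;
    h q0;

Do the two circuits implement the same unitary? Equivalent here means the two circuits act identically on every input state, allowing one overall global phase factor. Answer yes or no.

Yes — the two circuits implement the same unitary up to a global phase.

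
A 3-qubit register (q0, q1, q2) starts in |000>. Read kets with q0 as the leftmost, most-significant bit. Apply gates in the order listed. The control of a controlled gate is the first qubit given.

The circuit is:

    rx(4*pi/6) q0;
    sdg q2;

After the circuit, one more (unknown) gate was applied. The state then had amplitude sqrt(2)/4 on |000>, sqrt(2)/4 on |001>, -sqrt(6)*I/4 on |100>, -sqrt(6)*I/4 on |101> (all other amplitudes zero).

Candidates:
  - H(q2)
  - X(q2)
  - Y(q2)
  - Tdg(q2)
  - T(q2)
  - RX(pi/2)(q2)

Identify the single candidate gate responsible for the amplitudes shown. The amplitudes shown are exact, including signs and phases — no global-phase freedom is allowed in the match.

The unique candidate consistent with the amplitudes is H(q2).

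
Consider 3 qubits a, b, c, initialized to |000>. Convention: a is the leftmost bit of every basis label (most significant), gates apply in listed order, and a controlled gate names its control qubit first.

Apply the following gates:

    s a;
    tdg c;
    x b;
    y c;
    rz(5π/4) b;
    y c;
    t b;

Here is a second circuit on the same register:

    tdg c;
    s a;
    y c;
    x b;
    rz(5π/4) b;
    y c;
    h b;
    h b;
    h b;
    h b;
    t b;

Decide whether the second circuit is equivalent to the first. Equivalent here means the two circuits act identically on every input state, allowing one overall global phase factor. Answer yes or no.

Yes — the two circuits implement the same unitary up to a global phase.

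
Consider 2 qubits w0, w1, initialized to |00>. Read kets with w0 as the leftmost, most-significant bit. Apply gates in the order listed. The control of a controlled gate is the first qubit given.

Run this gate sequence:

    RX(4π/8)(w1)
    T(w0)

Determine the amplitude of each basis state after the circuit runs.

The final amplitudes are sqrt(2)/2 on |00>, -sqrt(2)*I/2 on |01>, 0 on |10>, 0 on |11>.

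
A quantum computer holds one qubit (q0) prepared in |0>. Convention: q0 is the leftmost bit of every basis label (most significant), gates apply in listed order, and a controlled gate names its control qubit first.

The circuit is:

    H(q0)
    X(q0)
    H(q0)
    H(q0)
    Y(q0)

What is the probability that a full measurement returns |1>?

Outcome |1> occurs with probability 1/2.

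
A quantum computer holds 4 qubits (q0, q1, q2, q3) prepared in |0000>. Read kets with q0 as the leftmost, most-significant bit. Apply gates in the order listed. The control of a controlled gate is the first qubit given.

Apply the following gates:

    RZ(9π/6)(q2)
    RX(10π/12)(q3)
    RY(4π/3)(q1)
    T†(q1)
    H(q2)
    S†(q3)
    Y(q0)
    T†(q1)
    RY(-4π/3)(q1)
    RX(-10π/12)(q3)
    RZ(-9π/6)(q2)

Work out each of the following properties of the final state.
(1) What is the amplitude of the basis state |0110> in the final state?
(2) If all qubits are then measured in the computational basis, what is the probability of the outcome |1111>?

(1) |0110> carries amplitude 0 in the final state.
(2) Outcome |1111> occurs with probability 3/128.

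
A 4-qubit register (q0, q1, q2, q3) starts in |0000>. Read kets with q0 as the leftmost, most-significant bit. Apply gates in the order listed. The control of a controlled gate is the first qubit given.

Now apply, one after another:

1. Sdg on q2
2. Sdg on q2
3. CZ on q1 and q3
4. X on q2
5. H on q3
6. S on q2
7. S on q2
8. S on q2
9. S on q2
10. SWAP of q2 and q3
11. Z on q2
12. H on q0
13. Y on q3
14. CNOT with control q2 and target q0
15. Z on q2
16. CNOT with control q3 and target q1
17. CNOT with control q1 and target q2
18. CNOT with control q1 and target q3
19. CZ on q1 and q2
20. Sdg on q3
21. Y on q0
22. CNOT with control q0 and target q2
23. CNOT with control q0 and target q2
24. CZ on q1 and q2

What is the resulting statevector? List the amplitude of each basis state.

After the circuit, the state carries amplitude -1/2 on |0000>, -1/2 on |0010>, 1/2 on |1000>, 1/2 on |1010>, and 0 on every other basis state. Key observation: the block from step 6 through step 9 cancels to the identity and can be dropped.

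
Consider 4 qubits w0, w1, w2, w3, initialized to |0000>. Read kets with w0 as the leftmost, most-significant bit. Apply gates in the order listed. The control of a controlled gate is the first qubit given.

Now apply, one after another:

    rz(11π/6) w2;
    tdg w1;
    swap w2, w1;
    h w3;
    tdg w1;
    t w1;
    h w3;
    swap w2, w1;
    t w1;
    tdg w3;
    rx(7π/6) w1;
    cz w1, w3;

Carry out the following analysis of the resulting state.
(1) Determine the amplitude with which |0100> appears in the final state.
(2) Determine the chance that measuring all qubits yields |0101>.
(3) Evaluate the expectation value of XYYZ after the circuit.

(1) The amplitude on |0100> is (sqrt(2) + sqrt(6))*exp(7*I*pi/12)/4. Key observation: gates 2-9 undo each other exactly, leaving only the rest of the circuit to track.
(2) The probability of measuring |0101> is 0.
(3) In the final state, XYYZ has expectation 0.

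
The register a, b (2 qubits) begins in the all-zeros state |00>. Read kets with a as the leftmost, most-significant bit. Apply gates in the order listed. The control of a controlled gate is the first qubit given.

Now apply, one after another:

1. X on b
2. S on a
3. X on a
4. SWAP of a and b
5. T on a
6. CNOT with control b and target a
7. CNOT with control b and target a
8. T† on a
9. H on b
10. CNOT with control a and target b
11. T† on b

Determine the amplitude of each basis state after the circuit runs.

After the circuit, the state carries amplitude 0 on |00>, 0 on |01>, -sqrt(2)/2 on |10>, -sqrt(2)*exp(3*I*pi/4)/2 on |11>. Key observation: the block from step 5 through step 8 cancels to the identity and can be dropped.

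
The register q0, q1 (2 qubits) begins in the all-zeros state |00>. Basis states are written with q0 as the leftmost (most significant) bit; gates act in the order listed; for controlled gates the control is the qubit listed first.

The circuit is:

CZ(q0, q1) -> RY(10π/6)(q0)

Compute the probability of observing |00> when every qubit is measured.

The probability of measuring |00> is 3/4.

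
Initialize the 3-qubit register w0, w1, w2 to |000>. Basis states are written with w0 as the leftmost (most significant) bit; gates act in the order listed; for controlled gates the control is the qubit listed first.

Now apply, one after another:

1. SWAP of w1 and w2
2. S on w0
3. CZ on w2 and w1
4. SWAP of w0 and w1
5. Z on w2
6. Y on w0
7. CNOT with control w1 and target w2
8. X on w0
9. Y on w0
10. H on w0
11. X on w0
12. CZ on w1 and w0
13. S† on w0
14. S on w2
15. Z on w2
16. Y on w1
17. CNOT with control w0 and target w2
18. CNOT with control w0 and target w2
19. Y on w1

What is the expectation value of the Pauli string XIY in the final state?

In the final state, XIY has expectation 0. Key observation: gates 16-19 undo each other exactly, leaving only the rest of the circuit to track.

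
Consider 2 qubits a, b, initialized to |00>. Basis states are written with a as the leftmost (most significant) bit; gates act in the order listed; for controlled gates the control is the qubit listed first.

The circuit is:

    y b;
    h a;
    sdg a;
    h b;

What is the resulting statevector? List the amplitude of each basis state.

The resulting statevector has amplitude I/2 on |00>, -I/2 on |01>, 1/2 on |10>, -1/2 on |11>.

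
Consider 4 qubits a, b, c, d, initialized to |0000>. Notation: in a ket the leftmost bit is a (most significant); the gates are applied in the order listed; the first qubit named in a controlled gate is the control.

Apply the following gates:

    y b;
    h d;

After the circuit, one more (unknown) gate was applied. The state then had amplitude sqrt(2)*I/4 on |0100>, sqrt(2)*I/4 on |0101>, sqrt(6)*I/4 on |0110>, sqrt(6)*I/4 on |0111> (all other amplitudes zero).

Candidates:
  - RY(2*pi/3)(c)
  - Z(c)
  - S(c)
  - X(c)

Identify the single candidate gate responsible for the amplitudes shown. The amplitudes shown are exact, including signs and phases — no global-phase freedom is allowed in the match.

The unique candidate consistent with the amplitudes is RY(2*pi/3)(c).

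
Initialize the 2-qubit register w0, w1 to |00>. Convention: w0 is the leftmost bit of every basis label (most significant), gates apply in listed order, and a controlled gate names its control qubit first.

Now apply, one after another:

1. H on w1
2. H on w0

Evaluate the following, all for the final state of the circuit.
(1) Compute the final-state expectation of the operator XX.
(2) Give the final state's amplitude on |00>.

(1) The observable XX averages to 1.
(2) The amplitude on |00> is 1/2.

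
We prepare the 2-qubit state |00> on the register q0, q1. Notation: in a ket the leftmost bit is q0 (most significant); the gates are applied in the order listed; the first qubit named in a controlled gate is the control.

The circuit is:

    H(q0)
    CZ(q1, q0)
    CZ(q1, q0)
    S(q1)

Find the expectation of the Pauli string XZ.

The observable XZ averages to 1.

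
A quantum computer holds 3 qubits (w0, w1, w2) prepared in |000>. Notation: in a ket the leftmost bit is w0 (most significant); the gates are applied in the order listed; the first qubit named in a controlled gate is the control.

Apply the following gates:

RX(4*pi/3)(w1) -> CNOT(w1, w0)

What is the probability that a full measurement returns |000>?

Outcome |000> occurs with probability 1/4.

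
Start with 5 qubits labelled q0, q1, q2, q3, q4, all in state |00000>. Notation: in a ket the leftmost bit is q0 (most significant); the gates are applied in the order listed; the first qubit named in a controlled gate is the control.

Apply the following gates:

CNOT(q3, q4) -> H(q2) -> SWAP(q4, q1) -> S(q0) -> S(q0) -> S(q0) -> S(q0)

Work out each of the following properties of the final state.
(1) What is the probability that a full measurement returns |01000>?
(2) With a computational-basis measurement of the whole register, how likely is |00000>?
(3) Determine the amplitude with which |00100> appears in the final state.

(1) Outcome |01000> occurs with probability 0. Key observation: the block from step 4 through step 7 cancels to the identity and can be dropped.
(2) A full measurement returns |00000> with probability 1/2.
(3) The amplitude on |00100> is sqrt(2)/2.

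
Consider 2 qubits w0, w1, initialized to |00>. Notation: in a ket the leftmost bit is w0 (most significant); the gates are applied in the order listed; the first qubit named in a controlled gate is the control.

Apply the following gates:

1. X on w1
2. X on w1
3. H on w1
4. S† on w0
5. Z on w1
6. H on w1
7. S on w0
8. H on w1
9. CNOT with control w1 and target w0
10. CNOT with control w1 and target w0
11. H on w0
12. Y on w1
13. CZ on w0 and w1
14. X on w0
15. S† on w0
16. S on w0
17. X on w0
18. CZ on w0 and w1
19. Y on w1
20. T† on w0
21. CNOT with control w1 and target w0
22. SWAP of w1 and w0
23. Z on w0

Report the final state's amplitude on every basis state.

After the circuit, the state carries amplitude 1/2 on |00>, -exp(3*I*pi/4)/2 on |01>, -exp(3*I*pi/4)/2 on |10>, 1/2 on |11>. Key observation: steps 12-19 multiply out to the identity, so the circuit reduces to the remaining gates.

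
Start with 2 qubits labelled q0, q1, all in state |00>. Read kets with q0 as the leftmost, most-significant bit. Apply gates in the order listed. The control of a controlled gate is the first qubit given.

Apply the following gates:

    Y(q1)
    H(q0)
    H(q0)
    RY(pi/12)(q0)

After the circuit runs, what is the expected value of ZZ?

The expectation value of ZZ is -sqrt(6)/4 - sqrt(2)/4. Key observation: the block from step 2 through step 3 cancels to the identity and can be dropped.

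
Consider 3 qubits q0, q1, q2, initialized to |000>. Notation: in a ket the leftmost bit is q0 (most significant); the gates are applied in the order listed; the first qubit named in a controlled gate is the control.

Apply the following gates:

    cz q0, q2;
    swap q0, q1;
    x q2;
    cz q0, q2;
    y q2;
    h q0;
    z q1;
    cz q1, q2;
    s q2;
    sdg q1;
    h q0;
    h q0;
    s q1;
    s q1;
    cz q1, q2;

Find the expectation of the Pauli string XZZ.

The expectation value of XZZ is 1. Key observation: gates 10-13 undo each other exactly, leaving only the rest of the circuit to track.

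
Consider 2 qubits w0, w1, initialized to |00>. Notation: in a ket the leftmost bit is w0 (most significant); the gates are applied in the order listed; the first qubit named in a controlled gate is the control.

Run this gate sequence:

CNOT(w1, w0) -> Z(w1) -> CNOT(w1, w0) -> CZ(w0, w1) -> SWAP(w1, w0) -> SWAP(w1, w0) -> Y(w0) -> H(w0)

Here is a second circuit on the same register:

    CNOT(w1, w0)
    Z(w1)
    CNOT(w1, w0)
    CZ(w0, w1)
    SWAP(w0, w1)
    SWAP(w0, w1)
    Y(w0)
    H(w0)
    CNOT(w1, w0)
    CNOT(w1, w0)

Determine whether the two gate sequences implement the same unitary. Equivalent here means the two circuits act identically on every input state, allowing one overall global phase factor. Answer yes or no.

Yes, they are equivalent — the unitaries differ by at most a global phase.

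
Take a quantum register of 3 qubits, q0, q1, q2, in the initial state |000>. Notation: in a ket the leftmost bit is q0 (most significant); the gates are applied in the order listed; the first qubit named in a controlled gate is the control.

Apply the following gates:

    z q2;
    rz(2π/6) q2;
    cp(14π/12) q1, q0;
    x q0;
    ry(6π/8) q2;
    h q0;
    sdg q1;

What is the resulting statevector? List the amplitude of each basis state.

The final amplitudes are -sqrt(4 - 2*sqrt(2))*exp(5*I*pi/6)/4 on |000>, -sqrt(2*sqrt(2) + 4)*exp(5*I*pi/6)/4 on |001>, 0 on |010>, 0 on |011>, sqrt(4 - 2*sqrt(2))*exp(5*I*pi/6)/4 on |100>, sqrt(2*sqrt(2) + 4)*exp(5*I*pi/6)/4 on |101>, 0 on |110>, 0 on |111>.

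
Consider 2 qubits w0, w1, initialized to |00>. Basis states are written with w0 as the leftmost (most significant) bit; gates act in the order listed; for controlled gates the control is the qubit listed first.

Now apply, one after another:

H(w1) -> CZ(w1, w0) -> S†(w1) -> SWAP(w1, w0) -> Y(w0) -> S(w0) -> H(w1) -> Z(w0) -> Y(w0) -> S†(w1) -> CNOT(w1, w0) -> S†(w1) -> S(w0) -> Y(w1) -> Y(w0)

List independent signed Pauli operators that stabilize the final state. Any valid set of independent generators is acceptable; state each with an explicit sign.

The stabilizer group can be generated by +YI, +IX, among other valid generating sets.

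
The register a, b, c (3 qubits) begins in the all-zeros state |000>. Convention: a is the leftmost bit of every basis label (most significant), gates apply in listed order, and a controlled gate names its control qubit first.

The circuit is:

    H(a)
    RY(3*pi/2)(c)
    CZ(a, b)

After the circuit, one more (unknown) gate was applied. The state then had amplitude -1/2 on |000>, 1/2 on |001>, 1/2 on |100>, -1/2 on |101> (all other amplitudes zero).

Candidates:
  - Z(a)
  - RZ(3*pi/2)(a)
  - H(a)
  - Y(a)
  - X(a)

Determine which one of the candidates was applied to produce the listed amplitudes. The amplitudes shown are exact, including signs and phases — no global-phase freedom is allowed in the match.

It was Z(a) that produced the state shown.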